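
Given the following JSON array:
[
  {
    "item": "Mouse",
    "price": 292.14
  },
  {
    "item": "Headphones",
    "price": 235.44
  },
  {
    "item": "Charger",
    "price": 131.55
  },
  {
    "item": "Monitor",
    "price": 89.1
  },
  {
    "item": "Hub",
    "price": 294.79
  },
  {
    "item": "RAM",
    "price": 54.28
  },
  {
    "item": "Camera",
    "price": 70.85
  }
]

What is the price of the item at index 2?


Array index 2 -> Charger
price = 131.55

ANSWER: 131.55


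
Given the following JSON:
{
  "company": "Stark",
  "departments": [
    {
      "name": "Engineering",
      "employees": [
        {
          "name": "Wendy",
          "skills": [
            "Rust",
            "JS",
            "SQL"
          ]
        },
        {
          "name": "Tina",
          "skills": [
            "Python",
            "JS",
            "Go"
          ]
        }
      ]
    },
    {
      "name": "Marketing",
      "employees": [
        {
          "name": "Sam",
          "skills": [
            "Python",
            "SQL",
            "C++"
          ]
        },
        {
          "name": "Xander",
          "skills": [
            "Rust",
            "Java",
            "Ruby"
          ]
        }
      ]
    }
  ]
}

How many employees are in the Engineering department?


Path: departments[0].employees
Count: 2

ANSWER: 2


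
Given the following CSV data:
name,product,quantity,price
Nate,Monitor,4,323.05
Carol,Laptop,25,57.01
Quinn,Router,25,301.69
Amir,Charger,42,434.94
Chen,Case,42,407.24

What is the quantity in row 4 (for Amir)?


Row 4: Amir
Column 'quantity' = 42

ANSWER: 42


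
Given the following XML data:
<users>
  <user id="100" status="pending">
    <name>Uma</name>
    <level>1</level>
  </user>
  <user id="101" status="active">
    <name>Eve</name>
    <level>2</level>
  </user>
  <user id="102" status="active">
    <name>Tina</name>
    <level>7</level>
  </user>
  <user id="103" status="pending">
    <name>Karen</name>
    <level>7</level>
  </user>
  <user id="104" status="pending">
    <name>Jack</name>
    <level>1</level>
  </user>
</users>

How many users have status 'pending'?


Counting users with status='pending':
  Uma (id=100) -> MATCH
  Karen (id=103) -> MATCH
  Jack (id=104) -> MATCH
Count: 3

ANSWER: 3


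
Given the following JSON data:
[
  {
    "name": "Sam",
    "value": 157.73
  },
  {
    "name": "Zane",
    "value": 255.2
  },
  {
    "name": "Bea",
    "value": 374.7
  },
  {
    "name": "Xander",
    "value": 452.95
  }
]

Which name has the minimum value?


Comparing values:
  Sam: 157.73
  Zane: 255.2
  Bea: 374.7
  Xander: 452.95
Minimum: Sam (157.73)

ANSWER: Sam


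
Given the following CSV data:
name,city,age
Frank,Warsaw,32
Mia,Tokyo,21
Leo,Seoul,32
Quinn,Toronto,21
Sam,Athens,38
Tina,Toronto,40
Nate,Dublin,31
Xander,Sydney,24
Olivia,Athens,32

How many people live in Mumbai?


Scanning city column for 'Mumbai':
Total matches: 0

ANSWER: 0


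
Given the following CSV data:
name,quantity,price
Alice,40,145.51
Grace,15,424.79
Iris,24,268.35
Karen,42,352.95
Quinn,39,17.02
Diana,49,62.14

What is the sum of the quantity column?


Values in 'quantity' column:
  Row 1: 40
  Row 2: 15
  Row 3: 24
  Row 4: 42
  Row 5: 39
  Row 6: 49
Sum = 40 + 15 + 24 + 42 + 39 + 49 = 209

ANSWER: 209


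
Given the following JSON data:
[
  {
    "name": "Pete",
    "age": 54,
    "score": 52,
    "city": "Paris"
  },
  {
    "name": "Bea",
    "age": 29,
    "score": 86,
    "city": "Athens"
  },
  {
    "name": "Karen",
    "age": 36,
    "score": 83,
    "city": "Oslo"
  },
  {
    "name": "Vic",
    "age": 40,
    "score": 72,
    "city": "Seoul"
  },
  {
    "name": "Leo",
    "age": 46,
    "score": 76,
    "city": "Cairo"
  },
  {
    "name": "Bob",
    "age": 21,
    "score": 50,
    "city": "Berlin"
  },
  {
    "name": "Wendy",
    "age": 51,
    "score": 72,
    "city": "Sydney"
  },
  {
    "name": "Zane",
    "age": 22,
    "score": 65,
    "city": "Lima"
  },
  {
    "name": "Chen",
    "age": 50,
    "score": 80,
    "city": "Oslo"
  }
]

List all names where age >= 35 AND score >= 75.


Checking both conditions:
  Pete (age=54, score=52) -> no
  Bea (age=29, score=86) -> no
  Karen (age=36, score=83) -> YES
  Vic (age=40, score=72) -> no
  Leo (age=46, score=76) -> YES
  Bob (age=21, score=50) -> no
  Wendy (age=51, score=72) -> no
  Zane (age=22, score=65) -> no
  Chen (age=50, score=80) -> YES


ANSWER: Karen, Leo, Chen


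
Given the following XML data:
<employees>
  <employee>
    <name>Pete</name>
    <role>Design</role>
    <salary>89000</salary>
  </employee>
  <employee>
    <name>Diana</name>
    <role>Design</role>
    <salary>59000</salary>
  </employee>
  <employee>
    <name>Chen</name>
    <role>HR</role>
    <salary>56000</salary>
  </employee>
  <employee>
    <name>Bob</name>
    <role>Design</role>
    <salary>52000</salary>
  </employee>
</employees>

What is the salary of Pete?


Searching for <employee> with <name>Pete</name>
Found at position 1
<salary>89000</salary>

ANSWER: 89000


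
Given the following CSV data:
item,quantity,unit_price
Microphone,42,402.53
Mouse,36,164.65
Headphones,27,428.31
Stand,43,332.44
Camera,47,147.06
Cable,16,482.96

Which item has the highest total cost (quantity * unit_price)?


Computing row totals:
  Microphone: 16906.26
  Mouse: 5927.4
  Headphones: 11564.37
  Stand: 14294.92
  Camera: 6911.82
  Cable: 7727.36
Maximum: Microphone (16906.26)

ANSWER: Microphone


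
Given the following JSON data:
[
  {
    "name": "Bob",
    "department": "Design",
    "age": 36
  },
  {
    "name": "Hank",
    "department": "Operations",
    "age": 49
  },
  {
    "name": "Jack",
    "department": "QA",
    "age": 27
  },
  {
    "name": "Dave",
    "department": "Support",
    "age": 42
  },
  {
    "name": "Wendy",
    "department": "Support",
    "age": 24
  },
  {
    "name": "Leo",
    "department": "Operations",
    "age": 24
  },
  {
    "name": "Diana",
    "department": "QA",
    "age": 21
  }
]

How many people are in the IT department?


Scanning records for department = IT
  No matches found
Count: 0

ANSWER: 0


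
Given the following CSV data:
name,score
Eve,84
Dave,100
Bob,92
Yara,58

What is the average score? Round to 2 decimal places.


Scores: 84, 100, 92, 58
Sum = 334
Count = 4
Average = 334 / 4 = 83.50

ANSWER: 83.50


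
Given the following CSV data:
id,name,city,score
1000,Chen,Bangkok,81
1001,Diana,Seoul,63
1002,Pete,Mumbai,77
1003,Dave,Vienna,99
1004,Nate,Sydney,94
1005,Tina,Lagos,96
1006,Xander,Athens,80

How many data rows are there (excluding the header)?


Counting rows (excluding header):
Header: id,name,city,score
Data rows: 7

ANSWER: 7


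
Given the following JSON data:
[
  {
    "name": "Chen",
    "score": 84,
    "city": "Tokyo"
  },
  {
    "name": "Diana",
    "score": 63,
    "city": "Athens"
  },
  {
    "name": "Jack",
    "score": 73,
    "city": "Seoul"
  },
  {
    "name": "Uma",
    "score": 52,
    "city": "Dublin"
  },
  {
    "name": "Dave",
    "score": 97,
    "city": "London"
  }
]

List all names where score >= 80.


Filtering records where score >= 80:
  Chen (score=84) -> YES
  Diana (score=63) -> no
  Jack (score=73) -> no
  Uma (score=52) -> no
  Dave (score=97) -> YES


ANSWER: Chen, Dave


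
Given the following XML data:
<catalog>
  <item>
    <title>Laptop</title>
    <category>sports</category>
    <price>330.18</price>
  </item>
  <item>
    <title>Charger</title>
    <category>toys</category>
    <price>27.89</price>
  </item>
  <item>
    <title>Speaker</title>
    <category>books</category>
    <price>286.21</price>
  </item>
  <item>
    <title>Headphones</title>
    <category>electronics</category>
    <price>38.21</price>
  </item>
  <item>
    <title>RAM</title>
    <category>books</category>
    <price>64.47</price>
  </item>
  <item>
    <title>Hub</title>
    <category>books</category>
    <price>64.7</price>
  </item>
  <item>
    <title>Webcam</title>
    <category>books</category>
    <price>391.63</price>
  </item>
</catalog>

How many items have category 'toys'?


Scanning <item> elements for <category>toys</category>:
  Item 2: Charger -> MATCH
Count: 1

ANSWER: 1


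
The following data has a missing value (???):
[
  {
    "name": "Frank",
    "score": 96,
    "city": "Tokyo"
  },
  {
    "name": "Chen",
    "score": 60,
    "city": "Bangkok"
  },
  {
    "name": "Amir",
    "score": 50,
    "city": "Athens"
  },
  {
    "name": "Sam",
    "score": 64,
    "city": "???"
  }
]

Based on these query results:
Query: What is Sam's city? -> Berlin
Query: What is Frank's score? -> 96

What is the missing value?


The missing value is Sam's city
From query: Sam's city = Berlin

ANSWER: Berlin


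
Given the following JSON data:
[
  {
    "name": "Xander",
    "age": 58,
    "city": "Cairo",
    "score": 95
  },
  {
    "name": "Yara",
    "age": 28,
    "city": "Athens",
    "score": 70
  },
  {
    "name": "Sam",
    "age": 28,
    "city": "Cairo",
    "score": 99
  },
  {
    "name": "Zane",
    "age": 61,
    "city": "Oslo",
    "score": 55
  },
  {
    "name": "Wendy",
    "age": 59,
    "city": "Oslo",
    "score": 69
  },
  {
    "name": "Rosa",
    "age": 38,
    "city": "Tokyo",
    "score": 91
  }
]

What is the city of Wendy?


Looking up record where name = Wendy
Record index: 4
Field 'city' = Oslo

ANSWER: Oslo


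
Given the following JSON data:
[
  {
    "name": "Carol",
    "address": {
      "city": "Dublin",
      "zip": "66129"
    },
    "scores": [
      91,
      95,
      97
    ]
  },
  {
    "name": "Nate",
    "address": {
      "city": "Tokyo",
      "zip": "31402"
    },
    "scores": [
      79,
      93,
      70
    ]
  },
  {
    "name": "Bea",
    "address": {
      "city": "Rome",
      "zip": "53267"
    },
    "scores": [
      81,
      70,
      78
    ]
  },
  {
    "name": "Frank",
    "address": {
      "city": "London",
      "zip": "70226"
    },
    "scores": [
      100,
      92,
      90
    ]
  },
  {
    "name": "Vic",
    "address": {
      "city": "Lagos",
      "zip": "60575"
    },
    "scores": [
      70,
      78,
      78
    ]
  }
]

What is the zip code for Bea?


Path: records[2].address.zip
Value: 53267

ANSWER: 53267


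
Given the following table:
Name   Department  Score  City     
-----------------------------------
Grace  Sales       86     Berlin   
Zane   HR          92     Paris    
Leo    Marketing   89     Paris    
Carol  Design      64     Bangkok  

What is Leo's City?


Row 3: Leo
City = Paris

ANSWER: Paris


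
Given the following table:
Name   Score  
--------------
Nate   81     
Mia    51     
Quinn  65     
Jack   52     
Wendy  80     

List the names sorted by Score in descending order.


Sorting by Score (descending):
  Nate: 81
  Wendy: 80
  Quinn: 65
  Jack: 52
  Mia: 51


ANSWER: Nate, Wendy, Quinn, Jack, Mia


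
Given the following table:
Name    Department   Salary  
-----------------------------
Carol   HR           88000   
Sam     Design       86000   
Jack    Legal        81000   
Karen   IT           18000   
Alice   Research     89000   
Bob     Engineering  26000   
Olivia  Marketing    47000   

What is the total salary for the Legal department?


Legal department members:
  Jack: 81000
Total = 81000 = 81000

ANSWER: 81000


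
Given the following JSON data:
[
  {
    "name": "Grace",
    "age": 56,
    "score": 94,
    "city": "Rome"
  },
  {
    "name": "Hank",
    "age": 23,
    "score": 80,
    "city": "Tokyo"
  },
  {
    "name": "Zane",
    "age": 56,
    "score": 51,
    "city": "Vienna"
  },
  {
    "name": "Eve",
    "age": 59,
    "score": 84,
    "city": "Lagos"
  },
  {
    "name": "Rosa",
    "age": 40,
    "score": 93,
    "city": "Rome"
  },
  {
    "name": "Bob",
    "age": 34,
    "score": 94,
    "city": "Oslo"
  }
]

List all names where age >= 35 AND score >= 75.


Checking both conditions:
  Grace (age=56, score=94) -> YES
  Hank (age=23, score=80) -> no
  Zane (age=56, score=51) -> no
  Eve (age=59, score=84) -> YES
  Rosa (age=40, score=93) -> YES
  Bob (age=34, score=94) -> no


ANSWER: Grace, Eve, Rosa


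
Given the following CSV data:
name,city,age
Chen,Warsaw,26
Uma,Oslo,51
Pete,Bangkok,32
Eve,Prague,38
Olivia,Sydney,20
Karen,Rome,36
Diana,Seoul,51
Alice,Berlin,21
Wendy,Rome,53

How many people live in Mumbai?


Scanning city column for 'Mumbai':
Total matches: 0

ANSWER: 0


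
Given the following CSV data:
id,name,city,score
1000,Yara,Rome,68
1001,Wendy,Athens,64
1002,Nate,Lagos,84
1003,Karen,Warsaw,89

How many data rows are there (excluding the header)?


Counting rows (excluding header):
Header: id,name,city,score
Data rows: 4

ANSWER: 4


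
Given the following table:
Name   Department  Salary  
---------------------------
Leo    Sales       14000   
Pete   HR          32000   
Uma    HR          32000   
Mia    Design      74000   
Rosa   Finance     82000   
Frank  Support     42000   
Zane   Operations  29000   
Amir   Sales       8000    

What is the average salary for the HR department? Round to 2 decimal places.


HR department members:
  Pete: 32000
  Uma: 32000
Sum = 64000
Count = 2
Average = 64000 / 2 = 32000.00

ANSWER: 32000.00


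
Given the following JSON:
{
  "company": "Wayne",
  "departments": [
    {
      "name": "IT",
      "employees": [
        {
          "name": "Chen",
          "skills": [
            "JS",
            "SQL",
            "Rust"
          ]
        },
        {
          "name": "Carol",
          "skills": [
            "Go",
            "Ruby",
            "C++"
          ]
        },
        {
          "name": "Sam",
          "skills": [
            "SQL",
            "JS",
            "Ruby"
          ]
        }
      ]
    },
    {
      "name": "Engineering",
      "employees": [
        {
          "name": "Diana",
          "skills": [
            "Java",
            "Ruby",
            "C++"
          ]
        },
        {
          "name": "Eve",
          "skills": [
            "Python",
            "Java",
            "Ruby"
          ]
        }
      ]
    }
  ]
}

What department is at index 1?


Path: departments[1].name
Value: Engineering

ANSWER: Engineering


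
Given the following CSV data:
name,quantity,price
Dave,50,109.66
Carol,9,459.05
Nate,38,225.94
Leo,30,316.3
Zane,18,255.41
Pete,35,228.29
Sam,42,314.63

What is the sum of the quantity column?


Values in 'quantity' column:
  Row 1: 50
  Row 2: 9
  Row 3: 38
  Row 4: 30
  Row 5: 18
  Row 6: 35
  Row 7: 42
Sum = 50 + 9 + 38 + 30 + 18 + 35 + 42 = 222

ANSWER: 222


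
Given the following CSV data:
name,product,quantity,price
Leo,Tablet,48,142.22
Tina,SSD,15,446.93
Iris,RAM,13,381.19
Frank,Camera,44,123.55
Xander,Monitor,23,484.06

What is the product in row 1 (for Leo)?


Row 1: Leo
Column 'product' = Tablet

ANSWER: Tablet


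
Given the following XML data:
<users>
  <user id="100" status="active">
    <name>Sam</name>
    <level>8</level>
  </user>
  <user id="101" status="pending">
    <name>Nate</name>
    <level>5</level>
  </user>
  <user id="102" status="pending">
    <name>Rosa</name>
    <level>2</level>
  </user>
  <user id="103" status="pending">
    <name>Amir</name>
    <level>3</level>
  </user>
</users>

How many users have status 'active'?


Counting users with status='active':
  Sam (id=100) -> MATCH
Count: 1

ANSWER: 1


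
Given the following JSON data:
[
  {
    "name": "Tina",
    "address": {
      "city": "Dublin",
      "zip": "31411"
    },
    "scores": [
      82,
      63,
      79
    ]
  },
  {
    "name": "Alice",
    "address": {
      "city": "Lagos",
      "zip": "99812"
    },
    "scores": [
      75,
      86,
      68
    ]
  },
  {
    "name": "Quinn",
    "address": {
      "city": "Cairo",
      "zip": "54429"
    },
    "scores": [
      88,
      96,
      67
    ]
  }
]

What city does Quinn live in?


Path: records[2].address.city
Value: Cairo

ANSWER: Cairo


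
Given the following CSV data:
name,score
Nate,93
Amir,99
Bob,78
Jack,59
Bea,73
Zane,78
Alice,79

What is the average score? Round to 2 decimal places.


Scores: 93, 99, 78, 59, 73, 78, 79
Sum = 559
Count = 7
Average = 559 / 7 = 79.86

ANSWER: 79.86


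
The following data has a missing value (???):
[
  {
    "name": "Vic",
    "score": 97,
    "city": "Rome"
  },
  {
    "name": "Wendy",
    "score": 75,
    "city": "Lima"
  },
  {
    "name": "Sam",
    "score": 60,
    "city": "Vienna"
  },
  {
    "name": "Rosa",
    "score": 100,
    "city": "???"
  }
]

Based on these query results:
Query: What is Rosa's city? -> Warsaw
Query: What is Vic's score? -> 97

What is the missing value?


The missing value is Rosa's city
From query: Rosa's city = Warsaw

ANSWER: Warsaw


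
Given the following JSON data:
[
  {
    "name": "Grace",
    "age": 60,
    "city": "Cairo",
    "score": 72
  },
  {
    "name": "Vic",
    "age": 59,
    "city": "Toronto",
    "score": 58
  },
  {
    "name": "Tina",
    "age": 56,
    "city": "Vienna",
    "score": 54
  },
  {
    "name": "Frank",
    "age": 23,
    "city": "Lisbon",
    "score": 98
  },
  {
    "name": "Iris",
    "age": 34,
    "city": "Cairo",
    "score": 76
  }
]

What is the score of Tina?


Looking up record where name = Tina
Record index: 2
Field 'score' = 54

ANSWER: 54


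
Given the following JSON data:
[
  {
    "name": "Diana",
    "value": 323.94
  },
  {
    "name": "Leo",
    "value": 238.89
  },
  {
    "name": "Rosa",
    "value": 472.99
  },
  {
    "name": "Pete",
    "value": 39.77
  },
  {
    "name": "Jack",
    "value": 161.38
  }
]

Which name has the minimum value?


Comparing values:
  Diana: 323.94
  Leo: 238.89
  Rosa: 472.99
  Pete: 39.77
  Jack: 161.38
Minimum: Pete (39.77)

ANSWER: Pete


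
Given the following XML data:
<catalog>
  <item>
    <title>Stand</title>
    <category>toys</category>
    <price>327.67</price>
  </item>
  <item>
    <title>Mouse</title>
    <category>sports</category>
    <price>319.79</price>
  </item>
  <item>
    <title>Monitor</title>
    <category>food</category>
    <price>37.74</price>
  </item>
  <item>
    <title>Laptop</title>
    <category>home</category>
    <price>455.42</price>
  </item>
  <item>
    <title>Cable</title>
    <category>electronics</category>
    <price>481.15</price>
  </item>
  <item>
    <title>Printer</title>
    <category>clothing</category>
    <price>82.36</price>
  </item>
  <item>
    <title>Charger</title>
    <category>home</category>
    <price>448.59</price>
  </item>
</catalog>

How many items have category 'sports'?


Scanning <item> elements for <category>sports</category>:
  Item 2: Mouse -> MATCH
Count: 1

ANSWER: 1


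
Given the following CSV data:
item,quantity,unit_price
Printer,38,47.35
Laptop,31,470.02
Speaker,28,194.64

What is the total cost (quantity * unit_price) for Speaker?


Row: Speaker
quantity = 28
unit_price = 194.64
total = 28 * 194.64 = 5449.92

ANSWER: 5449.92


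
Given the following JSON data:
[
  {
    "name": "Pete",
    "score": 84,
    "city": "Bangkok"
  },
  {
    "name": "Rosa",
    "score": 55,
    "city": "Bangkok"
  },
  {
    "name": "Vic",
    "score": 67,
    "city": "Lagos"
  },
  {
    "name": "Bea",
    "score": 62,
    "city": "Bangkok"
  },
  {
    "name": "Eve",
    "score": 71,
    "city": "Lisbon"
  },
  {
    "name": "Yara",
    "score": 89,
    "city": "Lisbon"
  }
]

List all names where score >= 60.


Filtering records where score >= 60:
  Pete (score=84) -> YES
  Rosa (score=55) -> no
  Vic (score=67) -> YES
  Bea (score=62) -> YES
  Eve (score=71) -> YES
  Yara (score=89) -> YES


ANSWER: Pete, Vic, Bea, Eve, Yara


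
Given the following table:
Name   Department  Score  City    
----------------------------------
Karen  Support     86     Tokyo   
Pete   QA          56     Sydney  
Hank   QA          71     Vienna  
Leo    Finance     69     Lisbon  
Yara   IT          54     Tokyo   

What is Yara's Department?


Row 5: Yara
Department = IT

ANSWER: IT


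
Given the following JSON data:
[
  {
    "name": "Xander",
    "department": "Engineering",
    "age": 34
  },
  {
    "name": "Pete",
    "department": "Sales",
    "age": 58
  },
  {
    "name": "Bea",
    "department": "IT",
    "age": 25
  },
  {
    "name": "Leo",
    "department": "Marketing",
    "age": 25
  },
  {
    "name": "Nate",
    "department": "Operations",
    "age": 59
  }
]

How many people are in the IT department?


Scanning records for department = IT
  Record 2: Bea
Count: 1

ANSWER: 1


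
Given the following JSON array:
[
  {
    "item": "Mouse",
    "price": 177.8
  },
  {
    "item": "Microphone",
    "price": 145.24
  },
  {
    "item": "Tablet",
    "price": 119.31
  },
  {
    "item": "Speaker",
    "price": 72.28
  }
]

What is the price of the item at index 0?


Array index 0 -> Mouse
price = 177.8

ANSWER: 177.8


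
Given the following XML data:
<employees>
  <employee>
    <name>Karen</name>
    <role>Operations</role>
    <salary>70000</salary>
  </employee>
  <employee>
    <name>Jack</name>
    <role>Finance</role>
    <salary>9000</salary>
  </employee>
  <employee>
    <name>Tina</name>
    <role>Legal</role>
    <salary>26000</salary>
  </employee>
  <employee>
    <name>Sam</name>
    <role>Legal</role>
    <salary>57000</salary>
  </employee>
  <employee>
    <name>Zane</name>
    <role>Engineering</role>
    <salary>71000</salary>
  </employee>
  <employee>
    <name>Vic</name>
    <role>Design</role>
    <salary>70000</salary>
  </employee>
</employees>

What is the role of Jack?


Searching for <employee> with <name>Jack</name>
Found at position 2
<role>Finance</role>

ANSWER: Finance


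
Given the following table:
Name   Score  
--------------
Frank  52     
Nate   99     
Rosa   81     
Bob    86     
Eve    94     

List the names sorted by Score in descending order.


Sorting by Score (descending):
  Nate: 99
  Eve: 94
  Bob: 86
  Rosa: 81
  Frank: 52


ANSWER: Nate, Eve, Bob, Rosa, Frank


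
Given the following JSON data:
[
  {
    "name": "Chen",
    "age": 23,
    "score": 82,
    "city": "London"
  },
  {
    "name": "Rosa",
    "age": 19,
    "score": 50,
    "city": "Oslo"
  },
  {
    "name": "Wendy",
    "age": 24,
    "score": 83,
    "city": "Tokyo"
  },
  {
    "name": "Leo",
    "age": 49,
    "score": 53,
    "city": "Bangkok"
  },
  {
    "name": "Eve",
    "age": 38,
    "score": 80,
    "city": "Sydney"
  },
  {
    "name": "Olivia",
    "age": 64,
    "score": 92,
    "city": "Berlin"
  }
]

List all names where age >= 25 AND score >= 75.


Checking both conditions:
  Chen (age=23, score=82) -> no
  Rosa (age=19, score=50) -> no
  Wendy (age=24, score=83) -> no
  Leo (age=49, score=53) -> no
  Eve (age=38, score=80) -> YES
  Olivia (age=64, score=92) -> YES


ANSWER: Eve, Olivia


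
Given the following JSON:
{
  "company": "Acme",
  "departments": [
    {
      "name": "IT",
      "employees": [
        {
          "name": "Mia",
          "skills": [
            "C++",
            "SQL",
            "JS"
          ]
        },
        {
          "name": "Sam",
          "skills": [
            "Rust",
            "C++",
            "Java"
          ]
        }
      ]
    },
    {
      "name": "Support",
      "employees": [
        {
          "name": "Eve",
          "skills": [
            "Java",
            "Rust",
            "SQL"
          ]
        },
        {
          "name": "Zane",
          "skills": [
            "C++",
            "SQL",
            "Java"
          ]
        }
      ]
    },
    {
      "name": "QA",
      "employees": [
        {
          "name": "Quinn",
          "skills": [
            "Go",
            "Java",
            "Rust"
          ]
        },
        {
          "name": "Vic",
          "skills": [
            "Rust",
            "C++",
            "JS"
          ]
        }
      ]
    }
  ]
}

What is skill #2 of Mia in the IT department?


Path: departments[0].employees[0].skills[1]
Value: SQL

ANSWER: SQL


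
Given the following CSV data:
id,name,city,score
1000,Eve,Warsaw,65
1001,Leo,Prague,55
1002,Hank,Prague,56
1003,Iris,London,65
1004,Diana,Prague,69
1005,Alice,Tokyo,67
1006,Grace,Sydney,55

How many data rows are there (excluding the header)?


Counting rows (excluding header):
Header: id,name,city,score
Data rows: 7

ANSWER: 7


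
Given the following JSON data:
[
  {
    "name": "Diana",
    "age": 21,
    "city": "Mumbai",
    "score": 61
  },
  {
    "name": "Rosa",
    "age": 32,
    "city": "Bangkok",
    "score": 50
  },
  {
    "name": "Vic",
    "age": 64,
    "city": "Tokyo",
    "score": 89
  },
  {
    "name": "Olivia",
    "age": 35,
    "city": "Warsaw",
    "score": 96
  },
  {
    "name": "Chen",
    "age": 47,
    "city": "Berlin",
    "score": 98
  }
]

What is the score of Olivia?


Looking up record where name = Olivia
Record index: 3
Field 'score' = 96

ANSWER: 96


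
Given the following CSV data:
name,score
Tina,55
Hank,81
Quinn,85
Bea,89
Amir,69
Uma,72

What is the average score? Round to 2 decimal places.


Scores: 55, 81, 85, 89, 69, 72
Sum = 451
Count = 6
Average = 451 / 6 = 75.17

ANSWER: 75.17


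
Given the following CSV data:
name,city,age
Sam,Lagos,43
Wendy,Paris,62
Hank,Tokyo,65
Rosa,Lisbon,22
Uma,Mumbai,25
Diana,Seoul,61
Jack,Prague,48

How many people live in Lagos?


Scanning city column for 'Lagos':
  Row 1: Sam -> MATCH
Total matches: 1

ANSWER: 1


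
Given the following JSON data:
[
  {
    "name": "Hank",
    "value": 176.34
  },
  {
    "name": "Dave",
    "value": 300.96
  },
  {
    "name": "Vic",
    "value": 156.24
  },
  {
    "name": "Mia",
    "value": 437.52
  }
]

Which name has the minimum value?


Comparing values:
  Hank: 176.34
  Dave: 300.96
  Vic: 156.24
  Mia: 437.52
Minimum: Vic (156.24)

ANSWER: Vic


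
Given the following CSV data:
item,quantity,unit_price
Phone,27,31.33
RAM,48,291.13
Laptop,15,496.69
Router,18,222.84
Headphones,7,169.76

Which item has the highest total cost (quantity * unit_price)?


Computing row totals:
  Phone: 845.91
  RAM: 13974.24
  Laptop: 7450.35
  Router: 4011.12
  Headphones: 1188.32
Maximum: RAM (13974.24)

ANSWER: RAM


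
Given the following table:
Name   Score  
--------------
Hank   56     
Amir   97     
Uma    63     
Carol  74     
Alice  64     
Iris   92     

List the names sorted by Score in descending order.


Sorting by Score (descending):
  Amir: 97
  Iris: 92
  Carol: 74
  Alice: 64
  Uma: 63
  Hank: 56


ANSWER: Amir, Iris, Carol, Alice, Uma, Hank


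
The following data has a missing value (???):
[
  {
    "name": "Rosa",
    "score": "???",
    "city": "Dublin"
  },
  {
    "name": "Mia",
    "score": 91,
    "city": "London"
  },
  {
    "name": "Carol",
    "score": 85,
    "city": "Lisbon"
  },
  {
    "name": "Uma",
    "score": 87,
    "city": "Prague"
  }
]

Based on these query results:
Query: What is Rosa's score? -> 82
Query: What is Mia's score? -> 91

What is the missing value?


The missing value is Rosa's score
From query: Rosa's score = 82

ANSWER: 82


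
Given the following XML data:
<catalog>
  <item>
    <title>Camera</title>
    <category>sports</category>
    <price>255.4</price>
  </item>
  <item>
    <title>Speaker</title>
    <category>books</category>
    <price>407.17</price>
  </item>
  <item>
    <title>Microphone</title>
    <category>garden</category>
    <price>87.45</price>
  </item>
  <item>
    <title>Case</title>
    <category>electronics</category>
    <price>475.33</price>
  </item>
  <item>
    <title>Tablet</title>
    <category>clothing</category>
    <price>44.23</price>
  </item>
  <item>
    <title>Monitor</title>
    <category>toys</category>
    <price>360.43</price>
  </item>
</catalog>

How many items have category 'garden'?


Scanning <item> elements for <category>garden</category>:
  Item 3: Microphone -> MATCH
Count: 1

ANSWER: 1


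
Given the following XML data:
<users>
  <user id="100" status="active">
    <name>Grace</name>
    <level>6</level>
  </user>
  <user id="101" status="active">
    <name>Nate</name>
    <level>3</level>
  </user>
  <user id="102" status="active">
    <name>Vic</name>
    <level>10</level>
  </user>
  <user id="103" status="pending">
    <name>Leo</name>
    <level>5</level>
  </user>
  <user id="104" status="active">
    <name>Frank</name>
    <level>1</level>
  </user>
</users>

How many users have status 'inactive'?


Counting users with status='inactive':
Count: 0

ANSWER: 0


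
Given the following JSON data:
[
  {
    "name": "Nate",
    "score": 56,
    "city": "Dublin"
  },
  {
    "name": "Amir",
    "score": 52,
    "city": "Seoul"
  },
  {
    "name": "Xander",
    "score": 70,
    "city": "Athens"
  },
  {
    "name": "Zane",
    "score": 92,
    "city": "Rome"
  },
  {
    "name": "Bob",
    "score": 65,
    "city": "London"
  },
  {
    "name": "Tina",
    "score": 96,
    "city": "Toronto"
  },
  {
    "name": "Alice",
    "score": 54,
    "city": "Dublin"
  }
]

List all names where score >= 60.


Filtering records where score >= 60:
  Nate (score=56) -> no
  Amir (score=52) -> no
  Xander (score=70) -> YES
  Zane (score=92) -> YES
  Bob (score=65) -> YES
  Tina (score=96) -> YES
  Alice (score=54) -> no


ANSWER: Xander, Zane, Bob, Tina


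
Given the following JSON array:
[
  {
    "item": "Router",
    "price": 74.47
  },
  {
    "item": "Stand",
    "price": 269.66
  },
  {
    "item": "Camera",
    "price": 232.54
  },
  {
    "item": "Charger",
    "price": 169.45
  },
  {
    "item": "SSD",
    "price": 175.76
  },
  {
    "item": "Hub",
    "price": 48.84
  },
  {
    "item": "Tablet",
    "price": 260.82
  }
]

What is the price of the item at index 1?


Array index 1 -> Stand
price = 269.66

ANSWER: 269.66


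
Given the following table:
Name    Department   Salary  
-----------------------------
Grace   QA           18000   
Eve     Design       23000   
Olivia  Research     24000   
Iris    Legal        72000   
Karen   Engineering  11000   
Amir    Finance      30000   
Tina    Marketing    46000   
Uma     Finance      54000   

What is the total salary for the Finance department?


Finance department members:
  Amir: 30000
  Uma: 54000
Total = 30000 + 54000 = 84000

ANSWER: 84000


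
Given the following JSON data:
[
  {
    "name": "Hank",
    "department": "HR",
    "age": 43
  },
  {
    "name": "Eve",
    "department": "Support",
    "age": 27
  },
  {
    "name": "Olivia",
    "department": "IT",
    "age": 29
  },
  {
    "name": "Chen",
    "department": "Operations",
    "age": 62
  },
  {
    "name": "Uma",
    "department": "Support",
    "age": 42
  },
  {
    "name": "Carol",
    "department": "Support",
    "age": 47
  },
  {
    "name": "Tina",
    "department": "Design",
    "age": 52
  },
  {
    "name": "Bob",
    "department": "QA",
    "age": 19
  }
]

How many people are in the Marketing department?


Scanning records for department = Marketing
  No matches found
Count: 0

ANSWER: 0


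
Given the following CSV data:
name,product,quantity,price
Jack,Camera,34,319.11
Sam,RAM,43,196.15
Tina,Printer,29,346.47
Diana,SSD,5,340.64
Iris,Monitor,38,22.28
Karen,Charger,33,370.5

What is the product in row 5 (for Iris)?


Row 5: Iris
Column 'product' = Monitor

ANSWER: Monitor


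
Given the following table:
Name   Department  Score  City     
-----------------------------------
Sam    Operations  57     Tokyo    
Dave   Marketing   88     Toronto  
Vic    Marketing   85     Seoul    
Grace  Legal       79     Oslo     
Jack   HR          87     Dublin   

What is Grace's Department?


Row 4: Grace
Department = Legal

ANSWER: Legal


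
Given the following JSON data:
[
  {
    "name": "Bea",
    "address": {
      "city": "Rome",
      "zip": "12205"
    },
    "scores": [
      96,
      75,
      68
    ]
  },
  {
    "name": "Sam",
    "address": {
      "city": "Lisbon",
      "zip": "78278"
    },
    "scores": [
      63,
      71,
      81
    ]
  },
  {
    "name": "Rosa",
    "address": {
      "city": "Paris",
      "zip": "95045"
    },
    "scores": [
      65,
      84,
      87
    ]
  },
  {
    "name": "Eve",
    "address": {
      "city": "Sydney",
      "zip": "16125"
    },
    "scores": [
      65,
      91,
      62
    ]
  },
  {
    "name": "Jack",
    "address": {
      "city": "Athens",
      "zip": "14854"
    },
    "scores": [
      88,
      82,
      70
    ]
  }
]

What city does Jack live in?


Path: records[4].address.city
Value: Athens

ANSWER: Athens


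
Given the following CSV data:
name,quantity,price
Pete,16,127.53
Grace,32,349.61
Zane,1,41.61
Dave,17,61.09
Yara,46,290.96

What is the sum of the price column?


Values in 'price' column:
  Row 1: 127.53
  Row 2: 349.61
  Row 3: 41.61
  Row 4: 61.09
  Row 5: 290.96
Sum = 127.53 + 349.61 + 41.61 + 61.09 + 290.96 = 870.8

ANSWER: 870.8


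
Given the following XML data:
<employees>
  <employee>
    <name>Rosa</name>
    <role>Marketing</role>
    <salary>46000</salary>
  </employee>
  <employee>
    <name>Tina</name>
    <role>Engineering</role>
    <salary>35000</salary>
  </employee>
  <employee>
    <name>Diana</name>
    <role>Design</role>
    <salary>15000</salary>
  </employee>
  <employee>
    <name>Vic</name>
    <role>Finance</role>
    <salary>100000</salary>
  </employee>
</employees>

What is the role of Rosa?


Searching for <employee> with <name>Rosa</name>
Found at position 1
<role>Marketing</role>

ANSWER: Marketing


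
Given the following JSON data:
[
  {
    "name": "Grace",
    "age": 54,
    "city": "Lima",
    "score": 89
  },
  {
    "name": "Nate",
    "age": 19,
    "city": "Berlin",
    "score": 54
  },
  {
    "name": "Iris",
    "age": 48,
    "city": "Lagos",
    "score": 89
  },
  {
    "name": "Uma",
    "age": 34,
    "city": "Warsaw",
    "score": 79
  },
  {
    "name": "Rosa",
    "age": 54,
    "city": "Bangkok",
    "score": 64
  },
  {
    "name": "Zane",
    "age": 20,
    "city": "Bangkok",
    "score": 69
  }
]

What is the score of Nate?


Looking up record where name = Nate
Record index: 1
Field 'score' = 54

ANSWER: 54


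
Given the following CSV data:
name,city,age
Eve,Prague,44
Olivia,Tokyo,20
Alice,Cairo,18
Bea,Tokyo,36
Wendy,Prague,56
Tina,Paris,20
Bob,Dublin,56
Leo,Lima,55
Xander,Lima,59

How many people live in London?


Scanning city column for 'London':
Total matches: 0

ANSWER: 0


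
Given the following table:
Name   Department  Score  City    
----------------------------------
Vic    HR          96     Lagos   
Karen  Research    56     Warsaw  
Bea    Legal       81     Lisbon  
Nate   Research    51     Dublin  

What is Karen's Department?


Row 2: Karen
Department = Research

ANSWER: Research


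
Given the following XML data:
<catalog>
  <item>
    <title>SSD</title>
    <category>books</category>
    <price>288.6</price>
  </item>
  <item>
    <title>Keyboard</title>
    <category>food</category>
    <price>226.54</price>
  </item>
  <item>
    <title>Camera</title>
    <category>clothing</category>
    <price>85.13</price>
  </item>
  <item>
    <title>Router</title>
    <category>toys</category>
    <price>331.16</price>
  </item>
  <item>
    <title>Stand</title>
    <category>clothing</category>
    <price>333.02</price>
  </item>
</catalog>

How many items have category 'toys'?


Scanning <item> elements for <category>toys</category>:
  Item 4: Router -> MATCH
Count: 1

ANSWER: 1


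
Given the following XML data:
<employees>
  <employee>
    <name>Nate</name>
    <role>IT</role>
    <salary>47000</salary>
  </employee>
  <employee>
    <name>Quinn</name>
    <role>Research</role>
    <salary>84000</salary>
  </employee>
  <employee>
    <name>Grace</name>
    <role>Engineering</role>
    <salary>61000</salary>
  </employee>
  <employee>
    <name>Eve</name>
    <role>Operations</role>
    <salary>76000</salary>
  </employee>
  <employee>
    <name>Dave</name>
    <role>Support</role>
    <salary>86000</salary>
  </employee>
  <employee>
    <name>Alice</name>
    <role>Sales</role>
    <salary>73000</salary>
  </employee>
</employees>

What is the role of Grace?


Searching for <employee> with <name>Grace</name>
Found at position 3
<role>Engineering</role>

ANSWER: Engineering


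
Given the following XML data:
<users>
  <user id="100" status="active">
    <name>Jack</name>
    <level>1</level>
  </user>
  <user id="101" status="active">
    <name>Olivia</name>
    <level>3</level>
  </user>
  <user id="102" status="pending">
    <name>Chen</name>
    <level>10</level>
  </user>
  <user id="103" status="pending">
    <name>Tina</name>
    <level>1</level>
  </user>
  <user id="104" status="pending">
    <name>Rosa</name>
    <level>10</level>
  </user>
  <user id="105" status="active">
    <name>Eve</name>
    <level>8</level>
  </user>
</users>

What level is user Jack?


Finding user: Jack
<level>1</level>

ANSWER: 1


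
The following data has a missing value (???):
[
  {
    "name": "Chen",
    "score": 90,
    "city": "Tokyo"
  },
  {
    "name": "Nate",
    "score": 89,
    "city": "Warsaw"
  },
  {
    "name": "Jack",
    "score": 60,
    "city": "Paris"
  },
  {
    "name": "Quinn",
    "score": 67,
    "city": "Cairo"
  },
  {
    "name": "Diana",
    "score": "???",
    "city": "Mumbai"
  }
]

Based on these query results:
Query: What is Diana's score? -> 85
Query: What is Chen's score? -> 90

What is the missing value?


The missing value is Diana's score
From query: Diana's score = 85

ANSWER: 85


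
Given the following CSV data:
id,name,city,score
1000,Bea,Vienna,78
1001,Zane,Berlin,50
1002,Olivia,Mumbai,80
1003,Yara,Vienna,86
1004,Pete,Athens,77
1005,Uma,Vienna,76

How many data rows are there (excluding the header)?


Counting rows (excluding header):
Header: id,name,city,score
Data rows: 6

ANSWER: 6


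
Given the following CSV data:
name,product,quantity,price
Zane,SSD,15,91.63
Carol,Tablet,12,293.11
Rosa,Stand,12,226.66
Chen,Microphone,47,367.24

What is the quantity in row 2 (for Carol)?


Row 2: Carol
Column 'quantity' = 12

ANSWER: 12


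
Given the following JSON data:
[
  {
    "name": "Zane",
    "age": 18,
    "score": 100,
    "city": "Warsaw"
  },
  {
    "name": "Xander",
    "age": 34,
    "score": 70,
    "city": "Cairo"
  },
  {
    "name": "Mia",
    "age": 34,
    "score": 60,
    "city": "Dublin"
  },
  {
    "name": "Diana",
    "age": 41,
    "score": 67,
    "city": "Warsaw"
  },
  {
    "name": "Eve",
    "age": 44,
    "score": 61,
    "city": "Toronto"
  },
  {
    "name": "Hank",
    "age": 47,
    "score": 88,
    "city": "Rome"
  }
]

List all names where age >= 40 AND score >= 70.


Checking both conditions:
  Zane (age=18, score=100) -> no
  Xander (age=34, score=70) -> no
  Mia (age=34, score=60) -> no
  Diana (age=41, score=67) -> no
  Eve (age=44, score=61) -> no
  Hank (age=47, score=88) -> YES


ANSWER: Hank


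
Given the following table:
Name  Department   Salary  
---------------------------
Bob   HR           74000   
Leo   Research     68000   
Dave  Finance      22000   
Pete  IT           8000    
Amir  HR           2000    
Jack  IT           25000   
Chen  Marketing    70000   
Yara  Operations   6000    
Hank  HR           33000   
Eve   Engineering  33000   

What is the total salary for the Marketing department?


Marketing department members:
  Chen: 70000
Total = 70000 = 70000

ANSWER: 70000


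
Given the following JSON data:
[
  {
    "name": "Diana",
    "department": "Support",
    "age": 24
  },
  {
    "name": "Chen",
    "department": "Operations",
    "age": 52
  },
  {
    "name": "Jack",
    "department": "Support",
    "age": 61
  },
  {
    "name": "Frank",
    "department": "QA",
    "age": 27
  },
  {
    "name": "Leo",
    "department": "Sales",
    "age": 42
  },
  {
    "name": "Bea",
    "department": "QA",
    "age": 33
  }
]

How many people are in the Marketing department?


Scanning records for department = Marketing
  No matches found
Count: 0

ANSWER: 0


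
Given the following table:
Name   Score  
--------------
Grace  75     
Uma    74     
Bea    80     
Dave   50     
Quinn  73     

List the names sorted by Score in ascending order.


Sorting by Score (ascending):
  Dave: 50
  Quinn: 73
  Uma: 74
  Grace: 75
  Bea: 80


ANSWER: Dave, Quinn, Uma, Grace, Bea
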